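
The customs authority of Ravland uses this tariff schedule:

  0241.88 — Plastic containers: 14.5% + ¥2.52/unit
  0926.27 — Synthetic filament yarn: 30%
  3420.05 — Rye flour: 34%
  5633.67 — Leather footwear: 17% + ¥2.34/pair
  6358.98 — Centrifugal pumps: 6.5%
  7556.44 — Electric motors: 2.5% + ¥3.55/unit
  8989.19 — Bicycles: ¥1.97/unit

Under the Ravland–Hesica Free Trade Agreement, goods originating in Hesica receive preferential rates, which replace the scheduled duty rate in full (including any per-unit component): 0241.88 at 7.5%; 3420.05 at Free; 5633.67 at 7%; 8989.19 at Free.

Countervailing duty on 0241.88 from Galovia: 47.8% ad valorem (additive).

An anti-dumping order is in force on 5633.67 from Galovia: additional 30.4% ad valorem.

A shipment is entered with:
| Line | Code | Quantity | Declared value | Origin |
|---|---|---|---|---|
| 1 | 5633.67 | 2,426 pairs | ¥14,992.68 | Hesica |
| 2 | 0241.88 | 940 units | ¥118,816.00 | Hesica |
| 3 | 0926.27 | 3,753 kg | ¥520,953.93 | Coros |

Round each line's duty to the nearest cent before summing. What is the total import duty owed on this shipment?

Line 1 (5633.67, Hesica, 2,426 pairs, ¥14,992.68):
Base rate for 5633.67 is 17% + ¥2.34/pair.
Origin Hesica qualifies under the Ravland–Hesica agreement and 5633.67 is covered: preferential rate 7% applies instead.
The additional-duty order on 5633.67 targets Galovia, not Hesica; it does not apply.
Duty = ¥14,992.68 × 7% = ¥1,049.49.
Line 2 (0241.88, Hesica, 940 units, ¥118,816.00):
Base rate for 0241.88 is 14.5% + ¥2.52/unit.
Origin Hesica qualifies under the Ravland–Hesica agreement and 0241.88 is covered: preferential rate 7.5% applies instead.
The additional-duty order on 0241.88 targets Galovia, not Hesica; it does not apply.
Duty = ¥118,816.00 × 7.5% = ¥8,911.20.
Line 3 (0926.27, Coros, 3,753 kg, ¥520,953.93):
Base rate for 0926.27 is 30%.
Duty = ¥520,953.93 × 30% = ¥156,286.18.
Total = ¥1,049.49 + ¥8,911.20 + ¥156,286.18 = ¥166,246.87.

¥166,246.87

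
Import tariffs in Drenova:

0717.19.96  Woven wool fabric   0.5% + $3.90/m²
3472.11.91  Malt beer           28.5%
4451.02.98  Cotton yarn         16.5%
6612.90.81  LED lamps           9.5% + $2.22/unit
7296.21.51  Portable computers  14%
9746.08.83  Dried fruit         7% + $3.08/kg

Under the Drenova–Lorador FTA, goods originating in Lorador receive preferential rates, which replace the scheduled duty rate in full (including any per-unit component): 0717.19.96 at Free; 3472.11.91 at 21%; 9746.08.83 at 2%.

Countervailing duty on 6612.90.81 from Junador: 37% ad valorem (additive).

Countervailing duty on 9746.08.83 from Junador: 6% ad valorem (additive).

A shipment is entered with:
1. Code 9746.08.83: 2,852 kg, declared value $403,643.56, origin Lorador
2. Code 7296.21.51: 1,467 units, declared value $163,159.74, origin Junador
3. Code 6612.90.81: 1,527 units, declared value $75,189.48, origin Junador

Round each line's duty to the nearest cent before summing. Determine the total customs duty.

$69,268.28

Line 1 (9746.08.83, Lorador, 2,852 kg, $403,643.56):
Base rate for 9746.08.83 is 7% + $3.08/kg.
Origin Lorador qualifies under the Drenova–Lorador agreement and 9746.08.83 is covered: preferential rate 2% applies instead.
The additional-duty order on 9746.08.83 targets Junador, not Lorador; it does not apply.
Duty = $403,643.56 × 2% = $8,072.87.
Line 2 (7296.21.51, Junador, 1,467 units, $163,159.74):
Base rate for 7296.21.51 is 14%.
Duty = $163,159.74 × 14% = $22,842.36.
Line 3 (6612.90.81, Junador, 1,527 units, $75,189.48):
Base rate for 6612.90.81 is 9.5% + $2.22/unit.
Additional duty on 6612.90.81 from Junador: +37%. Applied ad valorem rate: 9.5% + 37% = 46.5%.
Duty = $75,189.48 × 46.5% + 1,527 × $2.22 = $38,353.05.
Total = $8,072.87 + $22,842.36 + $38,353.05 = $69,268.28.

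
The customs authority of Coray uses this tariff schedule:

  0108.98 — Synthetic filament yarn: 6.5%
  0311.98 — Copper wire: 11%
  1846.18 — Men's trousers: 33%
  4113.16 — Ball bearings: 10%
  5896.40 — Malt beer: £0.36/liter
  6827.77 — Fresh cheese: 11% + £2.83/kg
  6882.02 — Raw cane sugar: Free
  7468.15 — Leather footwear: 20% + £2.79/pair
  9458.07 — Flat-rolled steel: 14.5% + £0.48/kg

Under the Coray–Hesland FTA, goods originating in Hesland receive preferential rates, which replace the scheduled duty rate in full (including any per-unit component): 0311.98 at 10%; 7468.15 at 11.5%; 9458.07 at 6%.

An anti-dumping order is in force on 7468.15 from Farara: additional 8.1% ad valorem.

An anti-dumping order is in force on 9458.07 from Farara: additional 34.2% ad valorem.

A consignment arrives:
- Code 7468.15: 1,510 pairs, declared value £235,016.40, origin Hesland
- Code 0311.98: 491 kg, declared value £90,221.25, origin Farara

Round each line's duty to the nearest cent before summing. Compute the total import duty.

Line 1 (7468.15, Hesland, 1,510 pairs, £235,016.40):
Base rate for 7468.15 is 20% + £2.79/pair.
Origin Hesland qualifies under the Coray–Hesland agreement and 7468.15 is covered: preferential rate 11.5% applies instead.
The additional-duty order on 7468.15 targets Farara, not Hesland; it does not apply.
Duty = £235,016.40 × 11.5% = £27,026.89.
Line 2 (0311.98, Farara, 491 kg, £90,221.25):
Base rate for 0311.98 is 11%.
0311.98 has an FTA preferential rate, but origin Farara is not Hesland; base rate stands.
Duty = £90,221.25 × 11% = £9,924.34.
Total = £27,026.89 + £9,924.34 = £36,951.23.

£36,951.23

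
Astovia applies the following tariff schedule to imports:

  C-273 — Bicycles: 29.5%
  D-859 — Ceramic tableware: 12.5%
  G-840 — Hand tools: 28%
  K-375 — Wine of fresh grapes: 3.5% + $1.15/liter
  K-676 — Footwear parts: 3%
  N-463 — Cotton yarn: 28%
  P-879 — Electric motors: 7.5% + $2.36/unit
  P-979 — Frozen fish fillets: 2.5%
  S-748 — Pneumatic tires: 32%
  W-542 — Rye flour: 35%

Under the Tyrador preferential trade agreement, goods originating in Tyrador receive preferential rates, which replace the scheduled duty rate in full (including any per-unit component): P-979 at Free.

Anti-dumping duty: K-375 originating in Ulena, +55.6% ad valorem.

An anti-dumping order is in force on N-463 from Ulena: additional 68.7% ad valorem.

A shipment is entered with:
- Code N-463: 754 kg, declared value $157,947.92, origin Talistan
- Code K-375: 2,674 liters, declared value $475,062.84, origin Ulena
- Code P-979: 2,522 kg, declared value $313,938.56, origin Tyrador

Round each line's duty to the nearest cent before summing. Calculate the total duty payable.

$328,062.66

Line 1 (N-463, Talistan, 754 kg, $157,947.92):
Base rate for N-463 is 28%.
The additional-duty order on N-463 targets Ulena, not Talistan; it does not apply.
Duty = $157,947.92 × 28% = $44,225.42.
Line 2 (K-375, Ulena, 2,674 liters, $475,062.84):
Base rate for K-375 is 3.5% + $1.15/liter.
Additional duty on K-375 from Ulena: +55.6%. Applied ad valorem rate: 3.5% + 55.6% = 59.1%.
Duty = $475,062.84 × 59.1% + 2,674 × $1.15 = $283,837.24.
Line 3 (P-979, Tyrador, 2,522 kg, $313,938.56):
Base rate for P-979 is 2.5%.
Origin Tyrador qualifies under the Astovia–Tyrador agreement and P-979 is covered: preferential rate Free applies instead.
Duty = $313,938.56 × 0% = $0.00.
Total = $44,225.42 + $283,837.24 + $0.00 = $328,062.66.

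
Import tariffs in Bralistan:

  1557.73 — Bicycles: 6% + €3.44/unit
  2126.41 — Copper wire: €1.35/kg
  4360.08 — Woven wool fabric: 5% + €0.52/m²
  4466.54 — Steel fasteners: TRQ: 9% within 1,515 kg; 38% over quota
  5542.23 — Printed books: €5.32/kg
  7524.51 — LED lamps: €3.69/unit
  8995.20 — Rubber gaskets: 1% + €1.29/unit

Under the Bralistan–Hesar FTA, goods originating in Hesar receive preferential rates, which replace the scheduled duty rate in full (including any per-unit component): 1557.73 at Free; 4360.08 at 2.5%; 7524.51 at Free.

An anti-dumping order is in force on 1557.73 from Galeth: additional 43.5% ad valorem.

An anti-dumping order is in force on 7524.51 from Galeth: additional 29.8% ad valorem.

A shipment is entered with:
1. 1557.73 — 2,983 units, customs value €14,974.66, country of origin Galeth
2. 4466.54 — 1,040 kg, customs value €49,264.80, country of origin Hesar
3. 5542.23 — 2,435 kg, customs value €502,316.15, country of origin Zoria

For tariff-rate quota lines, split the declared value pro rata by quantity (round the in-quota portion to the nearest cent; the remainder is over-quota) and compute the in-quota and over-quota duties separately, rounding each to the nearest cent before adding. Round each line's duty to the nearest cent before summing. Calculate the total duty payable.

Line 1 (1557.73, Galeth, 2,983 units, €14,974.66):
Base rate for 1557.73 is 6% + €3.44/unit.
1557.73 has an FTA preferential rate, but origin Galeth is not Hesar; base rate stands.
Additional duty on 1557.73 from Galeth: +43.5%. Applied ad valorem rate: 6% + 43.5% = 49.5%.
Duty = €14,974.66 × 49.5% + 2,983 × €3.44 = €17,673.98.
Line 2 (4466.54, Hesar, 1,040 kg, €49,264.80):
Code 4466.54 is under a tariff-rate quota (threshold 1,515 kg). Quantity 1,040 kg is within the quota, so the in-quota rate 9% applies to the full value.
Duty = €49,264.80 × 9% = €4,433.83.
Line 3 (5542.23, Zoria, 2,435 kg, €502,316.15):
Base rate for 5542.23 is €5.32/kg.
Duty = 2,435 × €5.32 = €12,954.20.
Total = €17,673.98 + €4,433.83 + €12,954.20 = €35,062.01.

€35,062.01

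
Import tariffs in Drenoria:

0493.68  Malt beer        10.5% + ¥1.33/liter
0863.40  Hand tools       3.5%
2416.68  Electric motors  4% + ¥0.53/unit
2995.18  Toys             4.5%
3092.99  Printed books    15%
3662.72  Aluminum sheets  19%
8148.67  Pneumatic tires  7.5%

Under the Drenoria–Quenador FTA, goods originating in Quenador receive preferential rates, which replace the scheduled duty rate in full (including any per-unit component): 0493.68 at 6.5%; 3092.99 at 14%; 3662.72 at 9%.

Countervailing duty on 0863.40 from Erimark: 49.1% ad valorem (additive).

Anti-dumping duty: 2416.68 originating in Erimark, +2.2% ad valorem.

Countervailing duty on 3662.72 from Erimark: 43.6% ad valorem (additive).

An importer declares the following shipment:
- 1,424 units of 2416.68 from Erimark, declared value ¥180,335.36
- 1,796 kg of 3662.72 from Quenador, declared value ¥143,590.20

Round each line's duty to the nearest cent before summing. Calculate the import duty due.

¥24,858.63

Line 1 (2416.68, Erimark, 1,424 units, ¥180,335.36):
Base rate for 2416.68 is 4% + ¥0.53/unit.
Additional duty on 2416.68 from Erimark: +2.2%. Applied ad valorem rate: 4% + 2.2% = 6.2%.
Duty = ¥180,335.36 × 6.2% + 1,424 × ¥0.53 = ¥11,935.51.
Line 2 (3662.72, Quenador, 1,796 kg, ¥143,590.20):
Base rate for 3662.72 is 19%.
Origin Quenador qualifies under the Drenoria–Quenador agreement and 3662.72 is covered: preferential rate 9% applies instead.
The additional-duty order on 3662.72 targets Erimark, not Quenador; it does not apply.
Duty = ¥143,590.20 × 9% = ¥12,923.12.
Total = ¥11,935.51 + ¥12,923.12 = ¥24,858.63.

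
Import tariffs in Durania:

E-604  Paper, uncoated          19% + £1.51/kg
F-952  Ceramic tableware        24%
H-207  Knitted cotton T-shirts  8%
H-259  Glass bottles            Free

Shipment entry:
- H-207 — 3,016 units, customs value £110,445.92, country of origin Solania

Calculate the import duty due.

£8,835.67

Line 1 (H-207, Solania, 3,016 units, £110,445.92):
Base rate for H-207 is 8%.
Duty = £110,445.92 × 8% = £8,835.67.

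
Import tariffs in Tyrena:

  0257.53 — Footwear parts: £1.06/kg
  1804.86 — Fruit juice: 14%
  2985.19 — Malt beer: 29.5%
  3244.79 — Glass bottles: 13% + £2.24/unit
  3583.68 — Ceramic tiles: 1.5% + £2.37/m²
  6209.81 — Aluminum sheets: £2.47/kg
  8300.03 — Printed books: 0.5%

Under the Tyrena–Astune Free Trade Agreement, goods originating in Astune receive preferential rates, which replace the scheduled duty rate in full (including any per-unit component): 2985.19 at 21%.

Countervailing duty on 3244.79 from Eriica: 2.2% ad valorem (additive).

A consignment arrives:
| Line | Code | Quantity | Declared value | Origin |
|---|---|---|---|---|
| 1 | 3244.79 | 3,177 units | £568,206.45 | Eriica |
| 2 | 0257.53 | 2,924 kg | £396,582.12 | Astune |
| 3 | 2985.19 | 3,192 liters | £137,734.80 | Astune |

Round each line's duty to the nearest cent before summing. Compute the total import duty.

Line 1 (3244.79, Eriica, 3,177 units, £568,206.45):
Base rate for 3244.79 is 13% + £2.24/unit.
Additional duty on 3244.79 from Eriica: +2.2%. Applied ad valorem rate: 13% + 2.2% = 15.2%.
Duty = £568,206.45 × 15.2% + 3,177 × £2.24 = £93,483.86.
Line 2 (0257.53, Astune, 2,924 kg, £396,582.12):
Base rate for 0257.53 is £1.06/kg.
Origin Astune is the FTA partner but 0257.53 is not on the preference list; base rate stands.
Duty = 2,924 × £1.06 = £3,099.44.
Line 3 (2985.19, Astune, 3,192 liters, £137,734.80):
Base rate for 2985.19 is 29.5%.
Origin Astune qualifies under the Tyrena–Astune agreement and 2985.19 is covered: preferential rate 21% applies instead.
Duty = £137,734.80 × 21% = £28,924.31.
Total = £93,483.86 + £3,099.44 + £28,924.31 = £125,507.61.

£125,507.61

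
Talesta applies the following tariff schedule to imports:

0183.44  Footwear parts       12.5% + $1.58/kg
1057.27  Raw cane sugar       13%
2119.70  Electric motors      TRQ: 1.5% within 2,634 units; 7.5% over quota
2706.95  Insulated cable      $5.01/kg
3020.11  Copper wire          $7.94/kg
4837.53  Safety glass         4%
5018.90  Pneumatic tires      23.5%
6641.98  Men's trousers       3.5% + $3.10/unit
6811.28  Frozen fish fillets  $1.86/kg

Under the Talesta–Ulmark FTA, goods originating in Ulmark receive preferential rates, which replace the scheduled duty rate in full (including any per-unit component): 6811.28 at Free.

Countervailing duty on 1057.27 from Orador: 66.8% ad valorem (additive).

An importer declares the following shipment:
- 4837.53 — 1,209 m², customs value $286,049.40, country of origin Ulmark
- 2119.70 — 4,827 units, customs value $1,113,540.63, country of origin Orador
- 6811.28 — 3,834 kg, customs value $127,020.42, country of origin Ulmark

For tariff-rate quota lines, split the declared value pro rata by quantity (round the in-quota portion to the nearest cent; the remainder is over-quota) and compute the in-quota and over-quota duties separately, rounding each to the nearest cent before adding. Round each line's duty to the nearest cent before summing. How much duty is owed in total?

$58,499.28

Line 1 (4837.53, Ulmark, 1,209 m², $286,049.40):
Base rate for 4837.53 is 4%.
Origin Ulmark is the FTA partner but 4837.53 is not on the preference list; base rate stands.
Duty = $286,049.40 × 4% = $11,441.98.
Line 2 (2119.70, Orador, 4,827 units, $1,113,540.63):
Code 2119.70 is under a tariff-rate quota (threshold 2,634 units). In-quota: 2,634 units at 1.5%; over-quota: 2,193 units at 7.5%.
Pro-rata value split: in-quota = $1,113,540.63 × 2,634/4,827 = $607,637.46; over-quota = $1,113,540.63 − $607,637.46 = $505,903.17.
In-quota duty = $607,637.46 × 1.5% = $9,114.56. Over-quota duty = $505,903.17 × 7.5% = $37,942.74.
Line duty = $9,114.56 + $37,942.74 = $47,057.30.
Line 3 (6811.28, Ulmark, 3,834 kg, $127,020.42):
Base rate for 6811.28 is $1.86/kg.
Origin Ulmark qualifies under the Talesta–Ulmark agreement and 6811.28 is covered: preferential rate Free applies instead.
Duty = $127,020.42 × 0% = $0.00.
Total = $11,441.98 + $47,057.30 + $0.00 = $58,499.28.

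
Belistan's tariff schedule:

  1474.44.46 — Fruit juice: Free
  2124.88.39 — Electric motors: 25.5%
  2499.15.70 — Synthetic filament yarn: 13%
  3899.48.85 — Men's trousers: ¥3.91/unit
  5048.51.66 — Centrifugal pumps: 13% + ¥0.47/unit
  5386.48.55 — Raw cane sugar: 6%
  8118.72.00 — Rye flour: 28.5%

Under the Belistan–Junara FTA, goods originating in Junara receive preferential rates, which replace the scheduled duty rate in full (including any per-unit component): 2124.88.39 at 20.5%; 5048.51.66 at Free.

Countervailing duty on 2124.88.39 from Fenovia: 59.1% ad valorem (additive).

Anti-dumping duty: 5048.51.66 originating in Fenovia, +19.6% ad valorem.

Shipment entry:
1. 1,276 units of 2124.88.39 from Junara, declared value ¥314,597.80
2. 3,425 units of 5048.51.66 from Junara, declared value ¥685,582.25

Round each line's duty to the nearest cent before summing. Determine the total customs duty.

Line 1 (2124.88.39, Junara, 1,276 units, ¥314,597.80):
Base rate for 2124.88.39 is 25.5%.
Origin Junara qualifies under the Belistan–Junara agreement and 2124.88.39 is covered: preferential rate 20.5% applies instead.
The additional-duty order on 2124.88.39 targets Fenovia, not Junara; it does not apply.
Duty = ¥314,597.80 × 20.5% = ¥64,492.55.
Line 2 (5048.51.66, Junara, 3,425 units, ¥685,582.25):
Base rate for 5048.51.66 is 13% + ¥0.47/unit.
Origin Junara qualifies under the Belistan–Junara agreement and 5048.51.66 is covered: preferential rate Free applies instead.
The additional-duty order on 5048.51.66 targets Fenovia, not Junara; it does not apply.
Duty = ¥685,582.25 × 0% = ¥0.00.
Total = ¥64,492.55 + ¥0.00 = ¥64,492.55.

¥64,492.55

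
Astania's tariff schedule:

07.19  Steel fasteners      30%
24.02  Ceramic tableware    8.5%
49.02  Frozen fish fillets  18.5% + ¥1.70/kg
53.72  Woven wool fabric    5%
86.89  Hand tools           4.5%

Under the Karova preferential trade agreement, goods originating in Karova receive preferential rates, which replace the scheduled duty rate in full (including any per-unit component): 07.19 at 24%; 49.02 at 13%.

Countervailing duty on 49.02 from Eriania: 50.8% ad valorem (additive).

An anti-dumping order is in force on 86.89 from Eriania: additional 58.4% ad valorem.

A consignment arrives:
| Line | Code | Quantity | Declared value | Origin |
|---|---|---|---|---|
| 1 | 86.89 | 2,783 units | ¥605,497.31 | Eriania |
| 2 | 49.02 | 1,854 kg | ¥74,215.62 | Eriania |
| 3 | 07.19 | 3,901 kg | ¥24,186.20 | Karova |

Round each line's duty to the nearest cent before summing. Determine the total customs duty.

Line 1 (86.89, Eriania, 2,783 units, ¥605,497.31):
Base rate for 86.89 is 4.5%.
Additional duty on 86.89 from Eriania: +58.4%. Applied ad valorem rate: 4.5% + 58.4% = 62.9%.
Duty = ¥605,497.31 × 62.9% = ¥380,857.81.
Line 2 (49.02, Eriania, 1,854 kg, ¥74,215.62):
Base rate for 49.02 is 18.5% + ¥1.70/kg.
49.02 has an FTA preferential rate, but origin Eriania is not Karova; base rate stands.
Additional duty on 49.02 from Eriania: +50.8%. Applied ad valorem rate: 18.5% + 50.8% = 69.3%.
Duty = ¥74,215.62 × 69.3% + 1,854 × ¥1.70 = ¥54,583.22.
Line 3 (07.19, Karova, 3,901 kg, ¥24,186.20):
Base rate for 07.19 is 30%.
Origin Karova qualifies under the Astania–Karova agreement and 07.19 is covered: preferential rate 24% applies instead.
Duty = ¥24,186.20 × 24% = ¥5,804.69.
Total = ¥380,857.81 + ¥54,583.22 + ¥5,804.69 = ¥441,245.72.

¥441,245.72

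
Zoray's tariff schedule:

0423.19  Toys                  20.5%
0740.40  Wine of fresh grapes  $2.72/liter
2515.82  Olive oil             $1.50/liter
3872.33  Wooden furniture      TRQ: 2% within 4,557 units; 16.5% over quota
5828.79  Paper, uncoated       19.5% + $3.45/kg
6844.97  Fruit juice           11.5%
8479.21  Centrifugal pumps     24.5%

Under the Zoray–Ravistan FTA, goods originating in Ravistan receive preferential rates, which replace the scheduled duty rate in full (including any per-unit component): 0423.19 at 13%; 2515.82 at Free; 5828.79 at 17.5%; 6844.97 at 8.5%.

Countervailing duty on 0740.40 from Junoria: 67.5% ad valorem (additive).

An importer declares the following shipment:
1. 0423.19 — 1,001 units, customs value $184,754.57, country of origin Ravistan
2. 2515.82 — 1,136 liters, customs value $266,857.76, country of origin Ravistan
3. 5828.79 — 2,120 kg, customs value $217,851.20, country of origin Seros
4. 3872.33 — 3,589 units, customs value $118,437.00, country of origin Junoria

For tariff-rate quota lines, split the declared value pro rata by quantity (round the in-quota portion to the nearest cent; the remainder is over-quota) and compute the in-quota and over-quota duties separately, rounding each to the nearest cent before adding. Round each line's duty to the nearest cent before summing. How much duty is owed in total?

$76,181.81

Line 1 (0423.19, Ravistan, 1,001 units, $184,754.57):
Base rate for 0423.19 is 20.5%.
Origin Ravistan qualifies under the Zoray–Ravistan agreement and 0423.19 is covered: preferential rate 13% applies instead.
Duty = $184,754.57 × 13% = $24,018.09.
Line 2 (2515.82, Ravistan, 1,136 liters, $266,857.76):
Base rate for 2515.82 is $1.50/liter.
Origin Ravistan qualifies under the Zoray–Ravistan agreement and 2515.82 is covered: preferential rate Free applies instead.
Duty = $266,857.76 × 0% = $0.00.
Line 3 (5828.79, Seros, 2,120 kg, $217,851.20):
Base rate for 5828.79 is 19.5% + $3.45/kg.
5828.79 has an FTA preferential rate, but origin Seros is not Ravistan; base rate stands.
Duty = $217,851.20 × 19.5% + 2,120 × $3.45 = $49,794.98.
Line 4 (3872.33, Junoria, 3,589 units, $118,437.00):
Code 3872.33 is under a tariff-rate quota (threshold 4,557 units). Quantity 3,589 units is within the quota, so the in-quota rate 2% applies to the full value.
Duty = $118,437.00 × 2% = $2,368.74.
Total = $24,018.09 + $0.00 + $49,794.98 + $2,368.74 = $76,181.81.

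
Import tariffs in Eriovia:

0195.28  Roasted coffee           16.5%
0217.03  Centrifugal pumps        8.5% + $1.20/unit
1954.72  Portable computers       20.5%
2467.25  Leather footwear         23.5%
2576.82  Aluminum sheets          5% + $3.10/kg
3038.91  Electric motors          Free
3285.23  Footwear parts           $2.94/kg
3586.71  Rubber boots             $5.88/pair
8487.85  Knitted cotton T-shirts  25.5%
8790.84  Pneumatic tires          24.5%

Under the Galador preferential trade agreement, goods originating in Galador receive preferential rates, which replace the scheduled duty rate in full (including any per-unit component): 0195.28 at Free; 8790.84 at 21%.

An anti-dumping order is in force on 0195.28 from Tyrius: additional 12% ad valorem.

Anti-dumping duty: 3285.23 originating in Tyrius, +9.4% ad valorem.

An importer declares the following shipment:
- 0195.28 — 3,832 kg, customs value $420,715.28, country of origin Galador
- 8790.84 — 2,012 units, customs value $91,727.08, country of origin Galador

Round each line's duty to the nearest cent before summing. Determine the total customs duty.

Line 1 (0195.28, Galador, 3,832 kg, $420,715.28):
Base rate for 0195.28 is 16.5%.
Origin Galador qualifies under the Eriovia–Galador agreement and 0195.28 is covered: preferential rate Free applies instead.
The additional-duty order on 0195.28 targets Tyrius, not Galador; it does not apply.
Duty = $420,715.28 × 0% = $0.00.
Line 2 (8790.84, Galador, 2,012 units, $91,727.08):
Base rate for 8790.84 is 24.5%.
Origin Galador qualifies under the Eriovia–Galador agreement and 8790.84 is covered: preferential rate 21% applies instead.
Duty = $91,727.08 × 21% = $19,262.69.
Total = $0.00 + $19,262.69 = $19,262.69.

$19,262.69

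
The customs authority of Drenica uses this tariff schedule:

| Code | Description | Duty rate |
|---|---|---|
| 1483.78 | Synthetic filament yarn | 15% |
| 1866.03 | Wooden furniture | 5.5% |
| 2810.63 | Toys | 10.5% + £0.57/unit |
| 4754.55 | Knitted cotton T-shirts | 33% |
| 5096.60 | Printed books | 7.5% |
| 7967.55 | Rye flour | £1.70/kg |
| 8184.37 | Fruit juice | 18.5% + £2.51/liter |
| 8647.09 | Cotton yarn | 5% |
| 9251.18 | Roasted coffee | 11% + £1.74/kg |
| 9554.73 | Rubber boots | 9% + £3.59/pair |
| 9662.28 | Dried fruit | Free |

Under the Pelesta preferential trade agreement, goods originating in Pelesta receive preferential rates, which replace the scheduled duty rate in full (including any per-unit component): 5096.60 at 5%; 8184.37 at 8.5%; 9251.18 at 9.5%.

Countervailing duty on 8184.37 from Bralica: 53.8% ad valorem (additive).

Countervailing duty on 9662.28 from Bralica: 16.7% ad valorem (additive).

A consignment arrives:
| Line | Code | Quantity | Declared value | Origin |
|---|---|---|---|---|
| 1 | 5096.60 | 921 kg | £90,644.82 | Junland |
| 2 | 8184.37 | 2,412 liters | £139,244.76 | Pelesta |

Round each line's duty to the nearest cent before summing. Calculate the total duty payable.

Line 1 (5096.60, Junland, 921 kg, £90,644.82):
Base rate for 5096.60 is 7.5%.
5096.60 has an FTA preferential rate, but origin Junland is not Pelesta; base rate stands.
Duty = £90,644.82 × 7.5% = £6,798.36.
Line 2 (8184.37, Pelesta, 2,412 liters, £139,244.76):
Base rate for 8184.37 is 18.5% + £2.51/liter.
Origin Pelesta qualifies under the Drenica–Pelesta agreement and 8184.37 is covered: preferential rate 8.5% applies instead.
The additional-duty order on 8184.37 targets Bralica, not Pelesta; it does not apply.
Duty = £139,244.76 × 8.5% = £11,835.80.
Total = £6,798.36 + £11,835.80 = £18,634.16.

£18,634.16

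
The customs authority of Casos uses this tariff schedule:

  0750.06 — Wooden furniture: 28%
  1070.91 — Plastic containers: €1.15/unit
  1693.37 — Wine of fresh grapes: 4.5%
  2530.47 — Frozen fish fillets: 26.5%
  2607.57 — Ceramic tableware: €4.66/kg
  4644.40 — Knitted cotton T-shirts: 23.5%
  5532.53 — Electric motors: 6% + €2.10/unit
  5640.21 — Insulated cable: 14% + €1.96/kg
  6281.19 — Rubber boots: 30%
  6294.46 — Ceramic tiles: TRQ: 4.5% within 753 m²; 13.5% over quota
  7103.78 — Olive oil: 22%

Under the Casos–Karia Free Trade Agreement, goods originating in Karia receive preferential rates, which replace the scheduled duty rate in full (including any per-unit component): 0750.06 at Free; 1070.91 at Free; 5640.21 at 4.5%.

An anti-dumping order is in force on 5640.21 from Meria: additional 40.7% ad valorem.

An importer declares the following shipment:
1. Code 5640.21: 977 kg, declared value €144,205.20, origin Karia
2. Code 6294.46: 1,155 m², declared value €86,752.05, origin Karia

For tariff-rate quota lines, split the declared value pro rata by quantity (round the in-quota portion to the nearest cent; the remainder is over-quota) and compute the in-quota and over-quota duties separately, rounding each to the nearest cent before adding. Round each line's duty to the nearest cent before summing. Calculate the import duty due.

€13,110.55

Line 1 (5640.21, Karia, 977 kg, €144,205.20):
Base rate for 5640.21 is 14% + €1.96/kg.
Origin Karia qualifies under the Casos–Karia agreement and 5640.21 is covered: preferential rate 4.5% applies instead.
The additional-duty order on 5640.21 targets Meria, not Karia; it does not apply.
Duty = €144,205.20 × 4.5% = €6,489.23.
Line 2 (6294.46, Karia, 1,155 m², €86,752.05):
Code 6294.46 is under a tariff-rate quota (threshold 753 m²). In-quota: 753 m² at 4.5%; over-quota: 402 m² at 13.5%.
Pro-rata value split: in-quota = €86,752.05 × 753/1,155 = €56,557.83; over-quota = €86,752.05 − €56,557.83 = €30,194.22.
In-quota duty = €56,557.83 × 4.5% = €2,545.10. Over-quota duty = €30,194.22 × 13.5% = €4,076.22.
Line duty = €2,545.10 + €4,076.22 = €6,621.32.
Total = €6,489.23 + €6,621.32 = €13,110.55.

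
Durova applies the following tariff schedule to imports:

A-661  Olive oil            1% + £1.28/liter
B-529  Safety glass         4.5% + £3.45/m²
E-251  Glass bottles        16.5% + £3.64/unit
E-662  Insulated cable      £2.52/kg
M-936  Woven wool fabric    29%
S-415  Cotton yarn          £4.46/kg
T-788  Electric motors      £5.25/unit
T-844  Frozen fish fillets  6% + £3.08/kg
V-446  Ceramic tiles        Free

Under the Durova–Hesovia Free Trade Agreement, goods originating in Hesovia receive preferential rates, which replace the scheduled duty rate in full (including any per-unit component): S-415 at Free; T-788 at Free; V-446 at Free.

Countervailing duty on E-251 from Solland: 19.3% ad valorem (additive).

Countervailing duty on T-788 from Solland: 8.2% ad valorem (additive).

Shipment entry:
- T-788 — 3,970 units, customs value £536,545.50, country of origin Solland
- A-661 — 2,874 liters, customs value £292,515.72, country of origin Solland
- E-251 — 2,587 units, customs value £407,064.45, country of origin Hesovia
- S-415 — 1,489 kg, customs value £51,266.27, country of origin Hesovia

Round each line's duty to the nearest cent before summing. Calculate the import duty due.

Line 1 (T-788, Solland, 3,970 units, £536,545.50):
Base rate for T-788 is £5.25/unit.
T-788 has an FTA preferential rate, but origin Solland is not Hesovia; base rate stands.
Additional duty on T-788 from Solland: +8.2% ad valorem. Applied ad valorem rate = 8.2%.
Duty = £536,545.50 × 8.2% + 3,970 × £5.25 = £64,839.23.
Line 2 (A-661, Solland, 2,874 liters, £292,515.72):
Base rate for A-661 is 1% + £1.28/liter.
Duty = £292,515.72 × 1% + 2,874 × £1.28 = £6,603.88.
Line 3 (E-251, Hesovia, 2,587 units, £407,064.45):
Base rate for E-251 is 16.5% + £3.64/unit.
Origin Hesovia is the FTA partner but E-251 is not on the preference list; base rate stands.
The additional-duty order on E-251 targets Solland, not Hesovia; it does not apply.
Duty = £407,064.45 × 16.5% + 2,587 × £3.64 = £76,582.31.
Line 4 (S-415, Hesovia, 1,489 kg, £51,266.27):
Base rate for S-415 is £4.46/kg.
Origin Hesovia qualifies under the Durova–Hesovia agreement and S-415 is covered: preferential rate Free applies instead.
Duty = £51,266.27 × 0% = £0.00.
Total = £64,839.23 + £6,603.88 + £76,582.31 + £0.00 = £148,025.42.

£148,025.42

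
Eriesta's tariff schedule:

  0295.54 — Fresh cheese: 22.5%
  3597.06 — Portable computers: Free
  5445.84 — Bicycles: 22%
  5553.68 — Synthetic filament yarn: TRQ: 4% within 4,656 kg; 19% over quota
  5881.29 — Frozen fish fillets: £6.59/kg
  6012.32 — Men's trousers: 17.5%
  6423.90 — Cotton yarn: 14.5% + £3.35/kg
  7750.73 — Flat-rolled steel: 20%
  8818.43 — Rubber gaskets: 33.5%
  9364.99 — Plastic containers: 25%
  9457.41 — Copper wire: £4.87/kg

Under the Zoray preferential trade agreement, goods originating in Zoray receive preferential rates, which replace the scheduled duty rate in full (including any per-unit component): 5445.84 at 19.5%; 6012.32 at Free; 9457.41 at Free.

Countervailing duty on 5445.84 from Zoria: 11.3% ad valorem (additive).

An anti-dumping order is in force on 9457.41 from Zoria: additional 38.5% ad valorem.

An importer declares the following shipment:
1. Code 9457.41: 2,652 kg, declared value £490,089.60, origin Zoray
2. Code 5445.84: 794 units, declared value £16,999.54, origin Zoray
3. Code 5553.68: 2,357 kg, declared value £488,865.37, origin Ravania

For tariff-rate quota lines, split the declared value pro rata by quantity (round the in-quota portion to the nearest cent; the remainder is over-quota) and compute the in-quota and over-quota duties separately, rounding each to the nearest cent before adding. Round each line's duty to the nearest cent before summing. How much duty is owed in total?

£22,869.52

Line 1 (9457.41, Zoray, 2,652 kg, £490,089.60):
Base rate for 9457.41 is £4.87/kg.
Origin Zoray qualifies under the Eriesta–Zoray agreement and 9457.41 is covered: preferential rate Free applies instead.
The additional-duty order on 9457.41 targets Zoria, not Zoray; it does not apply.
Duty = £490,089.60 × 0% = £0.00.
Line 2 (5445.84, Zoray, 794 units, £16,999.54):
Base rate for 5445.84 is 22%.
Origin Zoray qualifies under the Eriesta–Zoray agreement and 5445.84 is covered: preferential rate 19.5% applies instead.
The additional-duty order on 5445.84 targets Zoria, not Zoray; it does not apply.
Duty = £16,999.54 × 19.5% = £3,314.91.
Line 3 (5553.68, Ravania, 2,357 kg, £488,865.37):
Code 5553.68 is under a tariff-rate quota (threshold 4,656 kg). Quantity 2,357 kg is within the quota, so the in-quota rate 4% applies to the full value.
Duty = £488,865.37 × 4% = £19,554.61.
Total = £0.00 + £3,314.91 + £19,554.61 = £22,869.52.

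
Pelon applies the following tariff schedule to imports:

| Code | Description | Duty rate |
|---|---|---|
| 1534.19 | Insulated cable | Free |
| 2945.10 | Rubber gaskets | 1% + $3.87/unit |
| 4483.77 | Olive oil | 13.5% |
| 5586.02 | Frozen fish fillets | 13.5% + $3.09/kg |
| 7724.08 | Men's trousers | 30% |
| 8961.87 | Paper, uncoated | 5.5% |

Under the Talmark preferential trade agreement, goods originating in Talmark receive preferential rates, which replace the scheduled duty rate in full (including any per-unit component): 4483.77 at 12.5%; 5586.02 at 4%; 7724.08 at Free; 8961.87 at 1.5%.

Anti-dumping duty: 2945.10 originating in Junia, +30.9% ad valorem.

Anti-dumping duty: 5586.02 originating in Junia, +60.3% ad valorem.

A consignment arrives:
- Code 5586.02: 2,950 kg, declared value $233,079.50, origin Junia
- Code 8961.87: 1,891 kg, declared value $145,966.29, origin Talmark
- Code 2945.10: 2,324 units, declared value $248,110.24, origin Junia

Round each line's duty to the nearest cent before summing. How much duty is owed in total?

$271,458.71

Line 1 (5586.02, Junia, 2,950 kg, $233,079.50):
Base rate for 5586.02 is 13.5% + $3.09/kg.
5586.02 has an FTA preferential rate, but origin Junia is not Talmark; base rate stands.
Additional duty on 5586.02 from Junia: +60.3%. Applied ad valorem rate: 13.5% + 60.3% = 73.8%.
Duty = $233,079.50 × 73.8% + 2,950 × $3.09 = $181,128.17.
Line 2 (8961.87, Talmark, 1,891 kg, $145,966.29):
Base rate for 8961.87 is 5.5%.
Origin Talmark qualifies under the Pelon–Talmark agreement and 8961.87 is covered: preferential rate 1.5% applies instead.
Duty = $145,966.29 × 1.5% = $2,189.49.
Line 3 (2945.10, Junia, 2,324 units, $248,110.24):
Base rate for 2945.10 is 1% + $3.87/unit.
Additional duty on 2945.10 from Junia: +30.9%. Applied ad valorem rate: 1% + 30.9% = 31.9%.
Duty = $248,110.24 × 31.9% + 2,324 × $3.87 = $88,141.05.
Total = $181,128.17 + $2,189.49 + $88,141.05 = $271,458.71.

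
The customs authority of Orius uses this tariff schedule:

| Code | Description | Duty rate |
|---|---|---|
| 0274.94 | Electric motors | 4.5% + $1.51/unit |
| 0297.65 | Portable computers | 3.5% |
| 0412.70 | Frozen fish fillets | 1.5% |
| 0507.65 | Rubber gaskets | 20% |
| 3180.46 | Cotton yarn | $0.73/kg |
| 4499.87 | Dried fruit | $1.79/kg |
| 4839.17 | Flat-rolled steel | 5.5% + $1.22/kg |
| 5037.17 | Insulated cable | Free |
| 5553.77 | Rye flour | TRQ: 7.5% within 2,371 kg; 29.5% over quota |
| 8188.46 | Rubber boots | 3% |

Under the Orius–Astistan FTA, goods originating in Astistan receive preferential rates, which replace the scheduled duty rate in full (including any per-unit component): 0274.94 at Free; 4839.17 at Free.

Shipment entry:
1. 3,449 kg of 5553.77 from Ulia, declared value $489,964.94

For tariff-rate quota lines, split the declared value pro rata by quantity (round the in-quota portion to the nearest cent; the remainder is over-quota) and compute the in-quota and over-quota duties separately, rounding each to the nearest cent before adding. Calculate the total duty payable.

Line 1 (5553.77, Ulia, 3,449 kg, $489,964.94):
Code 5553.77 is under a tariff-rate quota (threshold 2,371 kg). In-quota: 2,371 kg at 7.5%; over-quota: 1,078 kg at 29.5%.
Pro-rata value split: in-quota = $489,964.94 × 2,371/3,449 = $336,824.26; over-quota = $489,964.94 − $336,824.26 = $153,140.68.
In-quota duty = $336,824.26 × 7.5% = $25,261.82. Over-quota duty = $153,140.68 × 29.5% = $45,176.50.
Line duty = $25,261.82 + $45,176.50 = $70,438.32.

$70,438.32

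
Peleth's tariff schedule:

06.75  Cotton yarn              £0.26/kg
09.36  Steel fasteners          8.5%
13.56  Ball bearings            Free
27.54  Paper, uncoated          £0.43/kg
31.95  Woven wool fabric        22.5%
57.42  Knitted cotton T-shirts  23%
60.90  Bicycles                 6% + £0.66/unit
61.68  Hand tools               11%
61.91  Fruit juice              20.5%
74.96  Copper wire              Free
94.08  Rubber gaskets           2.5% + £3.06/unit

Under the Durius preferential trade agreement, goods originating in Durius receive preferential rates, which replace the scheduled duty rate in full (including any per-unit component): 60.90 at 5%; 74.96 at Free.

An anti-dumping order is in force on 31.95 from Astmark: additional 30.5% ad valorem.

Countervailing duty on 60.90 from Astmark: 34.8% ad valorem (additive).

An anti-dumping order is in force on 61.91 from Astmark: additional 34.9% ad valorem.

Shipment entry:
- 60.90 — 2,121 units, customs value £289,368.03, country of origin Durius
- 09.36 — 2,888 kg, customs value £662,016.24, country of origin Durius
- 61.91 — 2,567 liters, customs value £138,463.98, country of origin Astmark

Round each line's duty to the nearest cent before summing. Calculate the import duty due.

Line 1 (60.90, Durius, 2,121 units, £289,368.03):
Base rate for 60.90 is 6% + £0.66/unit.
Origin Durius qualifies under the Peleth–Durius agreement and 60.90 is covered: preferential rate 5% applies instead.
The additional-duty order on 60.90 targets Astmark, not Durius; it does not apply.
Duty = £289,368.03 × 5% = £14,468.40.
Line 2 (09.36, Durius, 2,888 kg, £662,016.24):
Base rate for 09.36 is 8.5%.
Origin Durius is the FTA partner but 09.36 is not on the preference list; base rate stands.
Duty = £662,016.24 × 8.5% = £56,271.38.
Line 3 (61.91, Astmark, 2,567 liters, £138,463.98):
Base rate for 61.91 is 20.5%.
Additional duty on 61.91 from Astmark: +34.9%. Applied ad valorem rate: 20.5% + 34.9% = 55.4%.
Duty = £138,463.98 × 55.4% = £76,709.04.
Total = £14,468.40 + £56,271.38 + £76,709.04 = £147,448.82.

£147,448.82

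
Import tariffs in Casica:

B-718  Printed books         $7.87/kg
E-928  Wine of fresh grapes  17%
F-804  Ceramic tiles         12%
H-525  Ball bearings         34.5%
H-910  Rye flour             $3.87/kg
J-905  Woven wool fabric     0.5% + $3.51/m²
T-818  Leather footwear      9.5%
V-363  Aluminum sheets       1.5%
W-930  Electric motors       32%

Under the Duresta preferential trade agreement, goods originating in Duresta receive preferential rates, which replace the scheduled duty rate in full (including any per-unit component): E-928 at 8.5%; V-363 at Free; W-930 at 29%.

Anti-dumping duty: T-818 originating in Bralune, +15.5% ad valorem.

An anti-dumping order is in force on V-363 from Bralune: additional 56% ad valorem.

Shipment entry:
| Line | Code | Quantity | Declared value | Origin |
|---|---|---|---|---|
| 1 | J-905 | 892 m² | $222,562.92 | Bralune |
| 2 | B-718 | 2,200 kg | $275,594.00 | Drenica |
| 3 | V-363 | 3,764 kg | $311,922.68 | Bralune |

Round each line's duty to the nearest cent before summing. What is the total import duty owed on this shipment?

Line 1 (J-905, Bralune, 892 m², $222,562.92):
Base rate for J-905 is 0.5% + $3.51/m².
Duty = $222,562.92 × 0.5% + 892 × $3.51 = $4,243.73.
Line 2 (B-718, Drenica, 2,200 kg, $275,594.00):
Base rate for B-718 is $7.87/kg.
Duty = 2,200 × $7.87 = $17,314.00.
Line 3 (V-363, Bralune, 3,764 kg, $311,922.68):
Base rate for V-363 is 1.5%.
V-363 has an FTA preferential rate, but origin Bralune is not Duresta; base rate stands.
Additional duty on V-363 from Bralune: +56%. Applied ad valorem rate: 1.5% + 56% = 57.5%.
Duty = $311,922.68 × 57.5% = $179,355.54.
Total = $4,243.73 + $17,314.00 + $179,355.54 = $200,913.27.

$200,913.27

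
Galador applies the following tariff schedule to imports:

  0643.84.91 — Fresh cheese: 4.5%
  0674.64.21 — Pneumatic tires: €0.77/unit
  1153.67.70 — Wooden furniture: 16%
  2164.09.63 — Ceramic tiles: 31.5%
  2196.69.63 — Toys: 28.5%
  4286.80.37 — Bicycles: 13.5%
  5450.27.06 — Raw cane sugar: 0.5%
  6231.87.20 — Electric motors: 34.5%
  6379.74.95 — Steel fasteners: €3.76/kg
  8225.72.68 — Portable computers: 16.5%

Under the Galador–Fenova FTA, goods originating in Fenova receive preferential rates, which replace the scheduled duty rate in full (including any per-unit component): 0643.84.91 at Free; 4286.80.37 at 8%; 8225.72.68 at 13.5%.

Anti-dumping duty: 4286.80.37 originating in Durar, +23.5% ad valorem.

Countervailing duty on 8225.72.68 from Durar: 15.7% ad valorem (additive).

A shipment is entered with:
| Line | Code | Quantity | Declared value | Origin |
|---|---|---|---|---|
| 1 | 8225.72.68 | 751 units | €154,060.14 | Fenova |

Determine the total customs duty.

€20,798.12

Line 1 (8225.72.68, Fenova, 751 units, €154,060.14):
Base rate for 8225.72.68 is 16.5%.
Origin Fenova qualifies under the Galador–Fenova agreement and 8225.72.68 is covered: preferential rate 13.5% applies instead.
The additional-duty order on 8225.72.68 targets Durar, not Fenova; it does not apply.
Duty = €154,060.14 × 13.5% = €20,798.12.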